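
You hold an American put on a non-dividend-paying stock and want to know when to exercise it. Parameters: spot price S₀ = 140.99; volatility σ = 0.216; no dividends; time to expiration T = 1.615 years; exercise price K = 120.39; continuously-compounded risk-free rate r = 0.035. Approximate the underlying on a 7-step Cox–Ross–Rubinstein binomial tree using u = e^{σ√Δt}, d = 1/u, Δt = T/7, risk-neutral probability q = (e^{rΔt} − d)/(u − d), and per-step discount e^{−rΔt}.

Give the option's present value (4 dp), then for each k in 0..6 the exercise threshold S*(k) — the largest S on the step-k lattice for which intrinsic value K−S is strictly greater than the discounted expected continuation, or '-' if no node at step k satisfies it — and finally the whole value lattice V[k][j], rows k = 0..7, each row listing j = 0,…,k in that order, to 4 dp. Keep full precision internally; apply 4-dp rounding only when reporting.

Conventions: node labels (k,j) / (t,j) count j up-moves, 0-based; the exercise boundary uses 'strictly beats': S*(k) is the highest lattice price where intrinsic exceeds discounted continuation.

Δt=0.23071, u=1.10932, d=0.90145, q=0.51309, disc=e^(-rΔt)=0.99196
k=7 terminal: V=max(K-S,0) → 52.1907 36.4640 17.1107 0.0000 0.0000 0.0000 0.0000 0.0000
k=6: j=0 S=75.6551 intr=44.7349 cont=43.7667 V=44.7349[EX]; j=1 S=93.1011 intr=27.2889 cont=26.3206 V=27.2889[EX]; j=2 S=114.5702 intr=5.8198 cont=8.2644 V=8.2644[hold]; j=3 S=140.9900 intr=0.0000 cont=0.0000 V=0.0000[hold]; j=4 S=173.5022 intr=0.0000 cont=0.0000 V=0.0000[hold]; j=5 S=213.5117 intr=0.0000 cont=0.0000 V=0.0000[hold]; j=6 S=262.7474 intr=0.0000 cont=0.0000 V=0.0000[hold]  S*(6)=93.1011
k=5: j=0 S=83.9260 intr=36.4640 cont=35.4958 V=36.4640[EX]; j=1 S=103.2793 intr=17.1107 cont=17.3867 V=17.3867[hold]; j=2 S=127.0954 intr=0.0000 cont=3.9917 V=3.9917[hold]; j=3 S=156.4036 intr=0.0000 cont=0.0000 V=0.0000[hold]; j=4 S=192.4701 intr=0.0000 cont=0.0000 V=0.0000[hold]; j=5 S=236.8536 intr=0.0000 cont=0.0000 V=0.0000[hold]  S*(5)=83.9260
k=4: j=0 S=93.1011 intr=27.2889 cont=26.4611 V=27.2889[EX]; j=1 S=114.5702 intr=5.8198 cont=10.4293 V=10.4293[hold]; j=2 S=140.9900 intr=0.0000 cont=1.9280 V=1.9280[hold]; j=3 S=173.5022 intr=0.0000 cont=0.0000 V=0.0000[hold]; j=4 S=213.5117 intr=0.0000 cont=0.0000 V=0.0000[hold]  S*(4)=93.1011
k=3: j=0 S=103.2793 intr=17.1107 cont=18.4885 V=18.4885[hold]; j=1 S=127.0954 intr=0.0000 cont=6.0186 V=6.0186[hold]; j=2 S=156.4036 intr=0.0000 cont=0.9312 V=0.9312[hold]; j=3 S=192.4701 intr=0.0000 cont=0.0000 V=0.0000[hold]  S*(3)=-
k=2: j=0 S=114.5702 intr=5.8198 cont=11.9931 V=11.9931[hold]; j=1 S=140.9900 intr=0.0000 cont=3.3809 V=3.3809[hold]; j=2 S=173.5022 intr=0.0000 cont=0.4498 V=0.4498[hold]  S*(2)=-
k=1: j=0 S=127.0954 intr=0.0000 cont=7.5133 V=7.5133[hold]; j=1 S=156.4036 intr=0.0000 cont=1.8619 V=1.8619[hold]  S*(1)=-
k=0: j=0 S=140.9900 intr=0.0000 cont=4.5765 V=4.5765[hold]  S*(0)=-

price = 4.5765
boundary = - - - - 93.1011 83.9260 93.1011
tree:
4.5765
7.5133 1.8619
11.9931 3.3809 0.4498
18.4885 6.0186 0.9312 0.0000
27.2889 10.4293 1.9280 0.0000 0.0000
36.4640 17.3867 3.9917 0.0000 0.0000 0.0000
44.7349 27.2889 8.2644 0.0000 0.0000 0.0000 0.0000
52.1907 36.4640 17.1107 0.0000 0.0000 0.0000 0.0000 0.0000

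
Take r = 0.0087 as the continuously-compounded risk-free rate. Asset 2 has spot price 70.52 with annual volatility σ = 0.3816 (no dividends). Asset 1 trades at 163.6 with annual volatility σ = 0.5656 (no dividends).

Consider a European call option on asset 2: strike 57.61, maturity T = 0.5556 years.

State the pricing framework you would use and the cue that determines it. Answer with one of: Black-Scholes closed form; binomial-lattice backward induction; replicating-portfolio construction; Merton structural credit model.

Key observation: a European claim on asset 2 (strike 57.61) — a lognormal (GBM) underlying with constant rate and volatility — has an exact closed-form value; no lattice or capital structure is involved.

framework: Black-Scholes closed form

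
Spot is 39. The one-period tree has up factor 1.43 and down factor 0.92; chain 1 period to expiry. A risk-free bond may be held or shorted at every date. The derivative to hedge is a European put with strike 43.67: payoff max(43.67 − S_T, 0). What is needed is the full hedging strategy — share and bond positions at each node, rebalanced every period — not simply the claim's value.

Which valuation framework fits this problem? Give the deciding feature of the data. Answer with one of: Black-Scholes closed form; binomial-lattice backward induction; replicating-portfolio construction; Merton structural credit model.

framework: replicating-portfolio construction

Key observation: the deliverable is the dynamic trading strategy on the 1-step tree (spot 39, moves 1.43 and 0.92), so the valuation must go through the node-by-node replicating-portfolio solve.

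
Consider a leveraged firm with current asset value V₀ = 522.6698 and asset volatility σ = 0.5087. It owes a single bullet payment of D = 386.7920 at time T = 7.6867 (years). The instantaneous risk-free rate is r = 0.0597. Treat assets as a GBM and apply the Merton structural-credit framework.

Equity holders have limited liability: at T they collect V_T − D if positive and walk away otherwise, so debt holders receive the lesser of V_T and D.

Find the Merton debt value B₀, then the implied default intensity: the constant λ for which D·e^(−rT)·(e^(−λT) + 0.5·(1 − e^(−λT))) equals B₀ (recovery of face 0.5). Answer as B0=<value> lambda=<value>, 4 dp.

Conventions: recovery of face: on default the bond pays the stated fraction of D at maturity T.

B0=161.8681 lambda=0.1465

Equity is a call on the firm's assets struck at D = 386.7920:
d₁ = [ln(V₀/D) + (r + σ²/2)T] / (σ√T)
   = [ln(522.6698/386.7920) + (0.0597 + 0.5·0.5087²)·7.6867] / (0.5087·√7.6867)
   = [0.301063 + 1.453462] / 1.410366 = 1.244021
d₂ = d₁ − σ√T = 1.244021 − 1.410366 = -0.166345
N(d₁) = 0.893254,  N(d₂) = 0.433943,  e^(−rT) = 0.631981
E₀ = V₀·N(d₁) − D·e^(−rT)·N(d₂)
   = 522.6698·0.893254 − 386.7920·0.631981·0.433943 = 360.801683
B₀ = V₀ − E₀ = 522.6698 − 360.801683 = 161.868117
e^(−λT) = (B₀·e^(rT)/D − 0.5)/(1 − 0.5) = (161.8681·1.582326/386.7920 − 0.5)/0.5 = 0.32437135
λ = −ln(0.32437135)/7.6867 = 0.146469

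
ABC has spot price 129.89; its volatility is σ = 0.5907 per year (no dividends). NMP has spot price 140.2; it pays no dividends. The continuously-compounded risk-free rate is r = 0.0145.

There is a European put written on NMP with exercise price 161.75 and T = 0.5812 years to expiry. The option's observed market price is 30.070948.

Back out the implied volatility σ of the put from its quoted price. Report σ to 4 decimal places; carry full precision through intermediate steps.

sigma = 0.4008

At σ = 0.4008 the Black–Scholes value reproduces the quote:
σ√T = 0.4008·√0.5812 = 0.305556
d₁ = (ln(S/K) + (r+σ²/2)T) / (σ√T) = (ln(140.2/161.75) + (0.0145+0.4008²/2)·0.5812) / 0.305556 = (-0.142982 + 0.055110) / 0.305556 = -0.287582
d₂ = d₁ − σ√T = -0.287582 − 0.305556 = -0.593138
e^{−rT} = 0.991608
N(−d₁) = 0.613167,  N(−d₂) = 0.723456
V = K·e^{−rT}·N(−d₂) − S·N(−d₁) = 116.036918 − 85.965970 = 30.070948 (equal to the quote); since ∂V/∂σ > 0 for all σ, the implied volatility is unique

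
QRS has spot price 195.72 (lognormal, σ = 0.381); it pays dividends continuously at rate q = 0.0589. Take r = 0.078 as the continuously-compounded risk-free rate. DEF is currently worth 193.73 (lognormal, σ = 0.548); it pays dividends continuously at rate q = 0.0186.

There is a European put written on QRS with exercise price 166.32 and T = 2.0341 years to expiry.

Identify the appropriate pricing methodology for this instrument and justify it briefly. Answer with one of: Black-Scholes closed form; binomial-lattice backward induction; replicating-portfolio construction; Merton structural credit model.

Key observation: a European-exercise option on QRS struck at 166.32 — a GBM underlying with constant parameters — admits an analytic price: the data contain no early exercise, no discrete tree, no debt structure.

framework: Black-Scholes closed form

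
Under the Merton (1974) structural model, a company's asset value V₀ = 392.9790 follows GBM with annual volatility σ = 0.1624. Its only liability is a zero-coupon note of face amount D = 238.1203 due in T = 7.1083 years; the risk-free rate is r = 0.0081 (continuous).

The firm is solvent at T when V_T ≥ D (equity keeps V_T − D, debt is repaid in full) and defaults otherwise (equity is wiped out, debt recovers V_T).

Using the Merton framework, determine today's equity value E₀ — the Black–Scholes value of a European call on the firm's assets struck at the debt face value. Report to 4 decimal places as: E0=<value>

E0=174.0703

Work the structural quantities from V₀ = 392.9790 against face 238.1203:
d₁ = [ln(V₀/D) + (r + σ²/2)T] / (σ√T)
   = [ln(392.9790/238.1203) + (0.0081 + 0.5·0.1624²)·7.1083] / (0.1624·√7.1083)
   = [0.500980 + 0.151314] / 0.432981 = 1.506518
d₂ = d₁ − σ√T = 1.506518 − 0.432981 = 1.073537
N(d₁) = 0.934033,  N(d₂) = 0.858485,  e^(−rT) = 0.944049
E₀ = V₀·N(d₁) − D·e^(−rT)·N(d₂)
   = 392.9790·0.934033 − 238.1203·0.944049·0.858485 = 174.070289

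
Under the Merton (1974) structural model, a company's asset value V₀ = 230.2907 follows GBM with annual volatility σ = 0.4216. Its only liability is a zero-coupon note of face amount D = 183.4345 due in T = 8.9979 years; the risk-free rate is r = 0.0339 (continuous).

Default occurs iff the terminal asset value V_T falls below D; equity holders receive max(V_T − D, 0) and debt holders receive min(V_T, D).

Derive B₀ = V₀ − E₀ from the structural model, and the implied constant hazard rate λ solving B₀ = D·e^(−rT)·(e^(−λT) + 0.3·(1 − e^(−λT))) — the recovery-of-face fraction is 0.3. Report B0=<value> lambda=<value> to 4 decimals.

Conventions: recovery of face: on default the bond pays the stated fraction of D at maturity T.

B0=89.9346 lambda=0.0723

Apply the equity-as-call identities (strike 183.4345, horizon 8.9979 years):
d₁ = [ln(V₀/D) + (r + σ²/2)T] / (σ√T)
   = [ln(230.2907/183.4345) + (0.0339 + 0.5·0.4216²)·8.9979] / (0.4216·√8.9979)
   = [0.227485 + 1.104702] / 1.264652 = 1.053401
d₂ = d₁ − σ√T = 1.053401 − 1.264652 = -0.211251
N(d₁) = 0.853921,  N(d₂) = 0.416346,  e^(−rT) = 0.737102
E₀ = V₀·N(d₁) − D·e^(−rT)·N(d₂)
   = 230.2907·0.853921 − 183.4345·0.737102·0.416346 = 140.356087
B₀ = V₀ − E₀ = 230.2907 − 140.356087 = 89.934613
e^(−λT) = (B₀·e^(rT)/D − 0.3)/(1 − 0.3) = (89.9346·1.356664/183.4345 − 0.3)/0.7 = 0.52163962
λ = −ln(0.52163962)/8.9979 = 0.072326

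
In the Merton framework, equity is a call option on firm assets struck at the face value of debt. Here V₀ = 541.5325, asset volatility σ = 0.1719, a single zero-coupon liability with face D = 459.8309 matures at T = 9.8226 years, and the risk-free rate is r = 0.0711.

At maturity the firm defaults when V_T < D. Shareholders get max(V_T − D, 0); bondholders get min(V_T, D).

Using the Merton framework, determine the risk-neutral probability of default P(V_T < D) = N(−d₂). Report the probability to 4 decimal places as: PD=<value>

Equity is a call on the firm's assets struck at D = 459.8309:
d₁ = [ln(V₀/D) + (r + σ²/2)T] / (σ√T)
   = [ln(541.5325/459.8309) + (0.0711 + 0.5·0.1719²)·9.8226] / (0.1719·√9.8226)
   = [0.163544 + 0.843514] / 0.538752 = 1.869242
d₂ = d₁ − σ√T = 1.869242 − 0.538752 = 1.330489
risk-neutral PD = N(−d₂) = N(-1.330489) = 0.091679

PD=0.0917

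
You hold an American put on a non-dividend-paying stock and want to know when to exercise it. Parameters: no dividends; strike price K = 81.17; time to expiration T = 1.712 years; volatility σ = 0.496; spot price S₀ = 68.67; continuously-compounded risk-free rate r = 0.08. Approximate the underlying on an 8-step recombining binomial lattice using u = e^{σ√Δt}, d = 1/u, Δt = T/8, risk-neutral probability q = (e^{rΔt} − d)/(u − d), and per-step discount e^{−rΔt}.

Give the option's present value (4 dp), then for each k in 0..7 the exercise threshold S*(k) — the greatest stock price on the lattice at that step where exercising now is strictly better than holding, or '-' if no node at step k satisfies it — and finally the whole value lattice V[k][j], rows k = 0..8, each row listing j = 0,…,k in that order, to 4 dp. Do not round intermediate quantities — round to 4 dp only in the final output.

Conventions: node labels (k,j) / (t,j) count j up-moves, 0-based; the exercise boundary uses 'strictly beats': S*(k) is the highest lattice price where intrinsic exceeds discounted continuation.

price = 21.3427
boundary = - - 43.3979 34.5001 43.3979 34.5001 43.3979 54.5906
tree:
21.3427
28.8128 14.0236
37.7721 20.1502 7.8957
46.6699 28.0793 12.2914 3.4213
53.7435 37.7721 18.5964 5.9081 0.8522
59.3667 46.6699 27.1354 10.0215 1.6678 0.0000
63.8370 53.7435 37.7721 16.5968 3.2639 0.0000 0.0000
67.3908 59.3667 46.6699 26.5794 6.3874 0.0000 0.0000 0.0000
70.2159 63.8370 53.7435 37.7721 12.5000 0.0000 0.0000 0.0000 0.0000

params: Δt=0.21400 u=1.25791 d=0.79497 q=0.48019 e^(-rΔt)=0.98303
t_8 payoffs: 70.2159 63.8370 53.7435 37.7721 12.5000 0.0000 0.0000 0.0000 0.0000
t_7: node(7,0) S=13.7792 payoff=67.3908 vs cont=66.0130 → 67.3908 [stop]  node(7,1) S=21.8033 payoff=59.3667 vs cont=57.9889 → 59.3667 [stop]  node(7,2) S=34.5001 payoff=46.6699 vs cont=45.2921 → 46.6699 [stop]  node(7,3) S=54.5906 payoff=26.5794 vs cont=25.2016 → 26.5794 [stop]  node(7,4) S=86.3806 payoff=0.0000 vs cont=6.3874 → 6.3874 [wait]  node(7,5) S=136.6828 payoff=0.0000 vs cont=0.0000 → 0.0000 [wait]  node(7,6) S=216.2778 payoff=0.0000 vs cont=0.0000 → 0.0000 [wait]  node(7,7) S=342.2236 payoff=0.0000 vs cont=0.0000 → 0.0000 [wait]  ⇒ S*(7)=54.5906
t_6: node(6,0) S=17.3330 payoff=63.8370 vs cont=62.4592 → 63.8370 [stop]  node(6,1) S=27.4265 payoff=53.7435 vs cont=52.3657 → 53.7435 [stop]  node(6,2) S=43.3979 payoff=37.7721 vs cont=36.3943 → 37.7721 [stop]  node(6,3) S=68.6700 payoff=12.5000 vs cont=16.5968 → 16.5968 [wait]  node(6,4) S=108.6588 payoff=0.0000 vs cont=3.2639 → 3.2639 [wait]  node(6,5) S=171.9345 payoff=0.0000 vs cont=0.0000 → 0.0000 [wait]  node(6,6) S=272.0577 payoff=0.0000 vs cont=0.0000 → 0.0000 [wait]  ⇒ S*(6)=43.3979
t_5: node(5,0) S=21.8033 payoff=59.3667 vs cont=57.9889 → 59.3667 [stop]  node(5,1) S=34.5001 payoff=46.6699 vs cont=45.2921 → 46.6699 [stop]  node(5,2) S=54.5906 payoff=26.5794 vs cont=27.1354 → 27.1354 [wait]  node(5,3) S=86.3806 payoff=0.0000 vs cont=10.0215 → 10.0215 [wait]  node(5,4) S=136.6828 payoff=0.0000 vs cont=1.6678 → 1.6678 [wait]  node(5,5) S=216.2778 payoff=0.0000 vs cont=0.0000 → 0.0000 [wait]  ⇒ S*(5)=34.5001
t_4: node(4,0) S=27.4265 payoff=53.7435 vs cont=52.3657 → 53.7435 [stop]  node(4,1) S=43.3979 payoff=37.7721 vs cont=36.6567 → 37.7721 [stop]  node(4,2) S=68.6700 payoff=12.5000 vs cont=18.5964 → 18.5964 [wait]  node(4,3) S=108.6588 payoff=0.0000 vs cont=5.9081 → 5.9081 [wait]  node(4,4) S=171.9345 payoff=0.0000 vs cont=0.8522 → 0.8522 [wait]  ⇒ S*(4)=43.3979
t_3: node(3,0) S=34.5001 payoff=46.6699 vs cont=45.2921 → 46.6699 [stop]  node(3,1) S=54.5906 payoff=26.5794 vs cont=28.0793 → 28.0793 [wait]  node(3,2) S=86.3806 payoff=0.0000 vs cont=12.2914 → 12.2914 [wait]  node(3,3) S=136.6828 payoff=0.0000 vs cont=3.4213 → 3.4213 [wait]  ⇒ S*(3)=34.5001
t_2: node(2,0) S=43.3979 payoff=37.7721 vs cont=37.1023 → 37.7721 [stop]  node(2,1) S=68.6700 payoff=12.5000 vs cont=20.1502 → 20.1502 [wait]  node(2,2) S=108.6588 payoff=0.0000 vs cont=7.8957 → 7.8957 [wait]  ⇒ S*(2)=43.3979
t_1: node(1,0) S=54.5906 payoff=26.5794 vs cont=28.8128 → 28.8128 [wait]  node(1,1) S=86.3806 payoff=0.0000 vs cont=14.0236 → 14.0236 [wait]  ⇒ S*(1)=-
t_0: node(0,0) S=68.6700 payoff=12.5000 vs cont=21.3427 → 21.3427 [wait]  ⇒ S*(0)=-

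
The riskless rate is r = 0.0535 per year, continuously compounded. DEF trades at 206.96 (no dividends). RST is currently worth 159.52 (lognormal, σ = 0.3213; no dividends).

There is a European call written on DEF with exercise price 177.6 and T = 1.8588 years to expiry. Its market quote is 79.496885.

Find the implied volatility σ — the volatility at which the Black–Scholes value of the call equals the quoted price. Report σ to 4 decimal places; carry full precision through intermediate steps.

At σ = 0.5478 the Black–Scholes value reproduces the quote:
σ√T = 0.5478·√1.8588 = 0.746859
d₁ = (ln(S/K) + (r+σ²/2)T) / (σ√T) = (ln(206.96/177.6) + (0.0535+0.5478²/2)·1.8588) / 0.746859 = (0.152992 + 0.378345) / 0.746859 = 0.711428
d₂ = d₁ − σ√T = 0.711428 − 0.746859 = -0.035430
e^{−rT} = 0.905339
N(d₁) = 0.761591,  N(d₂) = 0.485868
V = S·N(d₁) − K·e^{−rT}·N(d₂) = 157.618788 − 78.121903 = 79.496885 (equal to the quote); since ∂V/∂σ > 0 for all σ, the implied volatility is unique

sigma = 0.5478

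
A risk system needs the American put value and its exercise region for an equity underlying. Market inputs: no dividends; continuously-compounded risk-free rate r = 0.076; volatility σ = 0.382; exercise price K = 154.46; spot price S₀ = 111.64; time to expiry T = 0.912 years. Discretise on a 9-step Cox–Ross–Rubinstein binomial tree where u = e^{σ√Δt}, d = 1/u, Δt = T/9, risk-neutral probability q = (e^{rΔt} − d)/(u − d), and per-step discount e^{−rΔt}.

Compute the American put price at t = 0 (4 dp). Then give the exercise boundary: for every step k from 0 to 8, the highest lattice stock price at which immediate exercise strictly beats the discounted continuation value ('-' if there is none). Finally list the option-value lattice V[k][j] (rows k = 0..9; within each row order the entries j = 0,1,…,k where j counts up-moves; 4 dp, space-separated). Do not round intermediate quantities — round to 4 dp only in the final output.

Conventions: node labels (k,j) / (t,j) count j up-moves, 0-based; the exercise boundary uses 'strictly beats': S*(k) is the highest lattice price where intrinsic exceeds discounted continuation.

params: Δt=0.10133 u=1.12930 d=0.88550 q=0.50135 e^(-rΔt)=0.99233
t_9 payoffs: 117.0901 106.8012 93.6794 76.9448 55.6027 28.3845 0.0000 0.0000 0.0000 0.0000
t_8: node(8,0) S=42.2019 payoff=112.2581 vs cont=111.0731 → 112.2581 [stop]  node(8,1) S=53.8213 payoff=100.6387 vs cont=99.4537 → 100.6387 [stop]  node(8,2) S=68.6398 payoff=85.8202 vs cont=84.6352 → 85.8202 [stop]  node(8,3) S=87.5383 payoff=66.9217 vs cont=65.7368 → 66.9217 [stop]  node(8,4) S=111.6400 payoff=42.8200 vs cont=41.6350 → 42.8200 [stop]  node(8,5) S=142.3776 payoff=12.0824 vs cont=14.0454 → 14.0454 [wait]  node(8,6) S=181.5781 payoff=0.0000 vs cont=0.0000 → 0.0000 [wait]  node(8,7) S=231.5717 payoff=0.0000 vs cont=0.0000 → 0.0000 [wait]  node(8,8) S=295.3298 payoff=0.0000 vs cont=0.0000 → 0.0000 [wait]  ⇒ S*(8)=111.6400
t_7: node(7,0) S=47.6588 payoff=106.8012 vs cont=105.6162 → 106.8012 [stop]  node(7,1) S=60.7806 payoff=93.6794 vs cont=92.4944 → 93.6794 [stop]  node(7,2) S=77.5152 payoff=76.9448 vs cont=75.7598 → 76.9448 [stop]  node(7,3) S=98.8573 payoff=55.6027 vs cont=54.4177 → 55.6027 [stop]  node(7,4) S=126.0755 payoff=28.3845 vs cont=28.1761 → 28.3845 [stop]  node(7,5) S=160.7876 payoff=0.0000 vs cont=6.9501 → 6.9501 [wait]  node(7,6) S=205.0569 payoff=0.0000 vs cont=0.0000 → 0.0000 [wait]  node(7,7) S=261.5149 payoff=0.0000 vs cont=0.0000 → 0.0000 [wait]  ⇒ S*(7)=126.0755
t_6: node(6,0) S=53.8213 payoff=100.6387 vs cont=99.4537 → 100.6387 [stop]  node(6,1) S=68.6398 payoff=85.8202 vs cont=84.6352 → 85.8202 [stop]  node(6,2) S=87.5383 payoff=66.9217 vs cont=65.7368 → 66.9217 [stop]  node(6,3) S=111.6400 payoff=42.8200 vs cont=41.6350 → 42.8200 [stop]  node(6,4) S=142.3776 payoff=12.0824 vs cont=17.5031 → 17.5031 [wait]  node(6,5) S=181.5781 payoff=0.0000 vs cont=3.4391 → 3.4391 [wait]  node(6,6) S=231.5717 payoff=0.0000 vs cont=0.0000 → 0.0000 [wait]  ⇒ S*(6)=111.6400
t_5: node(5,0) S=60.7806 payoff=93.6794 vs cont=92.4944 → 93.6794 [stop]  node(5,1) S=77.5152 payoff=76.9448 vs cont=75.7598 → 76.9448 [stop]  node(5,2) S=98.8573 payoff=55.6027 vs cont=54.4177 → 55.6027 [stop]  node(5,3) S=126.0755 payoff=28.3845 vs cont=29.8963 → 29.8963 [wait]  node(5,4) S=160.7876 payoff=0.0000 vs cont=10.3719 → 10.3719 [wait]  node(5,5) S=205.0569 payoff=0.0000 vs cont=1.7017 → 1.7017 [wait]  ⇒ S*(5)=98.8573
t_4: node(4,0) S=68.6398 payoff=85.8202 vs cont=84.6352 → 85.8202 [stop]  node(4,1) S=87.5383 payoff=66.9217 vs cont=65.7368 → 66.9217 [stop]  node(4,2) S=111.6400 payoff=42.8200 vs cont=42.3872 → 42.8200 [stop]  node(4,3) S=142.3776 payoff=12.0824 vs cont=19.9536 → 19.9536 [wait]  node(4,4) S=181.5781 payoff=0.0000 vs cont=5.9789 → 5.9789 [wait]  ⇒ S*(4)=111.6400
t_3: node(3,0) S=77.5152 payoff=76.9448 vs cont=75.7598 → 76.9448 [stop]  node(3,1) S=98.8573 payoff=55.6027 vs cont=54.4177 → 55.6027 [stop]  node(3,2) S=126.0755 payoff=28.3845 vs cont=31.1154 → 31.1154 [wait]  node(3,3) S=160.7876 payoff=0.0000 vs cont=12.8481 → 12.8481 [wait]  ⇒ S*(3)=98.8573
t_2: node(2,0) S=87.5383 payoff=66.9217 vs cont=65.7368 → 66.9217 [stop]  node(2,1) S=111.6400 payoff=42.8200 vs cont=42.9937 → 42.9937 [wait]  node(2,2) S=142.3776 payoff=12.0824 vs cont=21.7887 → 21.7887 [wait]  ⇒ S*(2)=87.5383
t_1: node(1,0) S=98.8573 payoff=55.6027 vs cont=54.5041 → 55.6027 [stop]  node(1,1) S=126.0755 payoff=28.3845 vs cont=32.1143 → 32.1143 [wait]  ⇒ S*(1)=98.8573
t_0: node(0,0) S=111.6400 payoff=42.8200 vs cont=43.4906 → 43.4906 [wait]  ⇒ S*(0)=-

price = 43.4906
boundary = - 98.8573 87.5383 98.8573 111.6400 98.8573 111.6400 126.0755 111.6400
tree:
43.4906
55.6027 32.1143
66.9217 42.9937 21.7887
76.9448 55.6027 31.1154 12.8481
85.8202 66.9217 42.8200 19.9536 5.9789
93.6794 76.9448 55.6027 29.8963 10.3719 1.7017
100.6387 85.8202 66.9217 42.8200 17.5031 3.4391 0.0000
106.8012 93.6794 76.9448 55.6027 28.3845 6.9501 0.0000 0.0000
112.2581 100.6387 85.8202 66.9217 42.8200 14.0454 0.0000 0.0000 0.0000
117.0901 106.8012 93.6794 76.9448 55.6027 28.3845 0.0000 0.0000 0.0000 0.0000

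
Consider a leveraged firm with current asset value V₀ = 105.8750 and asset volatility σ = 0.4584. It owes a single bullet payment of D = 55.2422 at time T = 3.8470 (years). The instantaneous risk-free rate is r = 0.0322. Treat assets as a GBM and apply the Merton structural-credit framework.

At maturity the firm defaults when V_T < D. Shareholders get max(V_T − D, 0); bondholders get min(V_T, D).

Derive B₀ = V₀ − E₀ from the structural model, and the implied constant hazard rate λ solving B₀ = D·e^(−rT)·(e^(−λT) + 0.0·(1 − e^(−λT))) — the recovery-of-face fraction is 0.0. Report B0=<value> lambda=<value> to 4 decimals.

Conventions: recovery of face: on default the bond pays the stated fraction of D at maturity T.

Apply the equity-as-call identities (strike 55.2422, horizon 3.8470 years):
d₁ = [ln(V₀/D) + (r + σ²/2)T] / (σ√T)
   = [ln(105.8750/55.2422) + (0.0322 + 0.5·0.4584²)·3.8470] / (0.4584·√3.8470)
   = [0.650532 + 0.528060] / 0.899095 = 1.310864
d₂ = d₁ − σ√T = 1.310864 − 0.899095 = 0.411769
N(d₁) = 0.905048,  N(d₂) = 0.659746,  e^(−rT) = 0.883492
E₀ = V₀·N(d₁) − D·e^(−rT)·N(d₂)
   = 105.8750·0.905048 − 55.2422·0.883492·0.659746 = 63.622415
B₀ = V₀ − E₀ = 105.8750 − 63.622415 = 42.252585
e^(−λT) = (B₀·e^(rT)/D − 0)/(1 − 0) = (42.2526·1.131873/55.2422 − 0)/1 = 0.86572509
λ = −ln(0.86572509)/3.8470 = 0.037481

B0=42.2526 lambda=0.0375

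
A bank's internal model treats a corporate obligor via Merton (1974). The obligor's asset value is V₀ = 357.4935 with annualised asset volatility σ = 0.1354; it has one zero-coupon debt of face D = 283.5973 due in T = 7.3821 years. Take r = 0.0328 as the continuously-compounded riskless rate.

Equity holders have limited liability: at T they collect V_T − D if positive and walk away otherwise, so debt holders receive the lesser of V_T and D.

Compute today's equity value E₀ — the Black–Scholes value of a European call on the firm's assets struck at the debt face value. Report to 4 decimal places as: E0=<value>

Work the structural quantities from V₀ = 357.4935 against face 283.5973:
d₁ = [ln(V₀/D) + (r + σ²/2)T] / (σ√T)
   = [ln(357.4935/283.5973) + (0.0328 + 0.5·0.1354²)·7.3821] / (0.1354·√7.3821)
   = [0.231562 + 0.309801] / 0.367882 = 1.471568
d₂ = d₁ − σ√T = 1.471568 − 0.367882 = 1.103686
N(d₁) = 0.929431,  N(d₂) = 0.865135,  e^(−rT) = 0.784952
E₀ = V₀·N(d₁) − D·e^(−rT)·N(d₂)
   = 357.4935·0.929431 − 283.5973·0.784952·0.865135 = 139.677650

E0=139.6776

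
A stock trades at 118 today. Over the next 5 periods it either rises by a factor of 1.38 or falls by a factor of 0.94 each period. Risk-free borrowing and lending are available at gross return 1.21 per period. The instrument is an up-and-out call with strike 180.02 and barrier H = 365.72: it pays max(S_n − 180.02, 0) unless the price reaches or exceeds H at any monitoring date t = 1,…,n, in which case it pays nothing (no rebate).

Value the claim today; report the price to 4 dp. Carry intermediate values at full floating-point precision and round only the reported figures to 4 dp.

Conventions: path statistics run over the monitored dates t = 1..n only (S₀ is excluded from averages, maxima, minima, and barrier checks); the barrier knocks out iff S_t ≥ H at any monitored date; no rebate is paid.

Risk-neutral up-probability p* = (R−d)/(u−d) = (1.21−0.94)/(1.38−0.94) = 0.6136; the claim prices as the p*-weighted sum of path payoffs discounted by R^5.
Enumerate all 2^5 = 32 price paths (U = up ×1.38, D = down ×0.94); each path with k up-moves has probability p*^k·(1−p*)^(5−k).
DDDDD: M=110.9200, payoff=0.0000, prob=0.008610
UDDDD: M=162.8400, payoff=0.0000, prob=0.013674
DUDDD: M=153.0696, payoff=0.0000, prob=0.013674
UUDDD: M=224.7192, payoff=6.6282, prob=0.021718
DDUDD: M=143.8854, payoff=0.0000, prob=0.013674
UDUDD: M=211.2360, payoff=6.6282, prob=0.021718
DUUDD: M=211.2360, payoff=6.6282, prob=0.021718
UUUDD: M=310.1125, payoff=93.9954, prob=0.034493
DDDUD: M=135.2523, payoff=0.0000, prob=0.013674
UDDUD: M=198.5619, payoff=6.6282, prob=0.021718
DUDUD: M=198.5619, payoff=6.6282, prob=0.021718
UUDUD: M=291.5057, payoff=93.9954, prob=0.034493
DDUUD: M=198.5619, payoff=6.6282, prob=0.021718
UDUUD: M=291.5057, payoff=93.9954, prob=0.034493
DUUUD: M=291.5057, payoff=93.9954, prob=0.034493
UUUUD: M=427.9552, payoff=0.0000, prob=0.054782
DDDDU: M=127.1372, payoff=0.0000, prob=0.013674
UDDDU: M=186.6482, payoff=6.6282, prob=0.021718
DUDDU: M=186.6482, payoff=6.6282, prob=0.021718
UUDDU: M=274.0154, payoff=93.9954, prob=0.034493
DDUDU: M=186.6482, payoff=6.6282, prob=0.021718
UDUDU: M=274.0154, payoff=93.9954, prob=0.034493
DUUDU: M=274.0154, payoff=93.9954, prob=0.034493
UUUDU: M=402.2779, payoff=0.0000, prob=0.054782
DDDUU: M=186.6482, payoff=6.6282, prob=0.021718
UDDUU: M=274.0154, payoff=93.9954, prob=0.034493
DUDUU: M=274.0154, payoff=93.9954, prob=0.034493
UUDUU: M=402.2779, payoff=0.0000, prob=0.054782
DDUUU: M=274.0154, payoff=93.9954, prob=0.034493
UDUUU: M=402.2779, payoff=0.0000, prob=0.054782
DUUUU: M=402.2779, payoff=0.0000, prob=0.054782
UUUUU: M=590.5782, payoff=0.0000, prob=0.087007
Price = Σ prob·payoff / R^5 = 33.860921 / 2.593742 = 13.0549

price = 13.0549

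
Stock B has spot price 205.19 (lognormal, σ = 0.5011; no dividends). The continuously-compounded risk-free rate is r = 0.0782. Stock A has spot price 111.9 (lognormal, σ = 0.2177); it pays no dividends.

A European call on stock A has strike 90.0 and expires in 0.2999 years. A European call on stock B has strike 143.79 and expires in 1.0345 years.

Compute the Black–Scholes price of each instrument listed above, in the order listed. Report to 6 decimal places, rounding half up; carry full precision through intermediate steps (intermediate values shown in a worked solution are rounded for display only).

[stock A call K=90.0]
σ√T = 0.2177·√0.2999 = 0.119219
d₁ = (ln(S/K) + (r+σ²/2)T) / (σ√T) = (ln(111.9/90.0) + (0.0782+0.2177²/2)·0.2999) / 0.119219 = (0.217796 + 0.030559) / 0.119219 = 2.083175
d₂ = d₁ − σ√T = 2.083175 − 0.119219 = 1.963956
e^{−rT} = 0.976821
N(d₁) = 0.981382,  N(d₂) = 0.975232
price = S·N(d₁) − K·e^{−rT}·N(d₂) = 109.816688 − 85.736446 = 24.080241
[stock B call K=143.79]
σ√T = 0.5011·√1.0345 = 0.509671
d₁ = (ln(S/K) + (r+σ²/2)T) / (σ√T) = (ln(205.19/143.79) + (0.0782+0.5011²/2)·1.0345) / 0.509671 = (0.355582 + 0.210780) / 0.509671 = 1.111232
d₂ = d₁ − σ√T = 1.111232 − 0.509671 = 0.601562
e^{−rT} = 0.922288
N(d₁) = 0.866766,  N(d₂) = 0.726267
price = S·N(d₁) − K·e^{−rT}·N(d₂) = 177.851674 − 96.314455 = 81.537219

price(stock A call K=90.0) = 24.080241
price(stock B call K=143.79) = 81.537219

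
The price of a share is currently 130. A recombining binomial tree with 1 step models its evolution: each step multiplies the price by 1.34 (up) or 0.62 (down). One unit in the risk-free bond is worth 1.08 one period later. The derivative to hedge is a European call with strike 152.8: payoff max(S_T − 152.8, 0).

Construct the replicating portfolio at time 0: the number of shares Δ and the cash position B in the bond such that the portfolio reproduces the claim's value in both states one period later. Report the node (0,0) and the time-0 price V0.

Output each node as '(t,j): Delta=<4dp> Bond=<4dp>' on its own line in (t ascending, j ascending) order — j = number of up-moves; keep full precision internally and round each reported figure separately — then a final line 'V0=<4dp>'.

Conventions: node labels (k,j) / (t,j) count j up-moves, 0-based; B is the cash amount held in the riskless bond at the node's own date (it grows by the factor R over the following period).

(0,0): Delta=0.2286 Bond=-17.0628
V0=12.6595

Under the risk-neutral measure, an up-move has probability p* = (R−d)/(u−d) = 0.6389 and values discount at R = 1.08.
Terminal payoffs: V(1,0)=0.0000, V(1,1)=21.4000
Node (0,0) S=130.0000: V=(p*·21.4000+(1−p*)·0.0000)/1.08=12.6595; Δ=(21.4000−0.0000)/(174.2000−80.6000)=0.2286; B=V−Δ·S=-17.0628
Check: Δ(0,0)·S0 + B(0,0) = 12.6595 = V0.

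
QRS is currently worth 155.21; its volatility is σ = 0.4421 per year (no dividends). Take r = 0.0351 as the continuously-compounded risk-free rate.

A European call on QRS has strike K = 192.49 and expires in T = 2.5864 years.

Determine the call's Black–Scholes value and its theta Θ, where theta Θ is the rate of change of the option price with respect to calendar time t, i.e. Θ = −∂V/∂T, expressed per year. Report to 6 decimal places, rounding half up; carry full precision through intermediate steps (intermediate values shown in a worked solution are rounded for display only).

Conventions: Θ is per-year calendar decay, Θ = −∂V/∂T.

σ√T = 0.4421·√2.5864 = 0.710998
d₁ = (ln(S/K) + (r+σ²/2)T) / (σ√T) = (ln(155.21/192.49) + (0.0351+0.4421²/2)·2.5864) / 0.710998 = (-0.215265 + 0.343542) / 0.710998 = 0.180418
d₂ = d₁ − σ√T = 0.180418 − 0.710998 = -0.530580
e^{−rT} = 0.913216
N(d₁) = 0.571588,  N(d₂) = 0.297855
Call price V = S·N(d₁) − K·e^{−rT}·N(d₂) = 88.716115 − 52.358400 = 36.357715
φ(d₁) = (1/√(2π))·e^{−d₁²/2} = 0.392502
Θ = −S·φ(d₁)·σ/(2√T) − r·K·e^{−rT}·N(d₂) = −8.373445 − 1.837780 = -10.211225

price = 36.357715
Θ = -10.211225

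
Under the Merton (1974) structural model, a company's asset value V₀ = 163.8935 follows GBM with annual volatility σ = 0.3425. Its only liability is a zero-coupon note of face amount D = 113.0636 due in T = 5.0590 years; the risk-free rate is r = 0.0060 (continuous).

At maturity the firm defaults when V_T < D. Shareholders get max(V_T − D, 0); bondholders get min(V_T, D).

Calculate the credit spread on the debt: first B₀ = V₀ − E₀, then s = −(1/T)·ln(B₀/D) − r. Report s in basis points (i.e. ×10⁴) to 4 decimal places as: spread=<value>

spread=376.4289

Equity is a call on the firm's assets struck at D = 113.0636:
d₁ = [ln(V₀/D) + (r + σ²/2)T] / (σ√T)
   = [ln(163.8935/113.0636) + (0.0060 + 0.5·0.3425²)·5.0590] / (0.3425·√5.0590)
   = [0.371266 + 0.327080] / 0.770359 = 0.906521
d₂ = d₁ − σ√T = 0.906521 − 0.770359 = 0.136163
N(d₁) = 0.817670,  N(d₂) = 0.554154,  e^(−rT) = 0.970102
E₀ = V₀·N(d₁) − D·e^(−rT)·N(d₂)
   = 163.8935·0.817670 − 113.0636·0.970102·0.554154 = 73.229432
B₀ = V₀ − E₀ = 163.8935 − 73.229432 = 90.664068
spread = −(1/T)·ln(B₀/D) − r = −(1/5.0590)·ln(90.664068/113.0636) − 0.0060 = 0.03764289
in basis points: 0.03764289 × 10⁴ = 376.4289 bp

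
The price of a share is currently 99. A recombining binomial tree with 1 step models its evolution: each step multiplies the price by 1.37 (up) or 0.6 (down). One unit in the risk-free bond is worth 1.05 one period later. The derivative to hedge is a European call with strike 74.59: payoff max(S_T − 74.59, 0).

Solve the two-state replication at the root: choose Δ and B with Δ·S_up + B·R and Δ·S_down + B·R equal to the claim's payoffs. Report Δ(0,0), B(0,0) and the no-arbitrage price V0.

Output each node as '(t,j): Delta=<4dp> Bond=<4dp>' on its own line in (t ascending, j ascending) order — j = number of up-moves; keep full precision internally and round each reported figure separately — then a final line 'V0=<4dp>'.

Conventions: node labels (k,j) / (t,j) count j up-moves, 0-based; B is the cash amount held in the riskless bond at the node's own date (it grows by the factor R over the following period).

(0,0): Delta=0.8007 Bond=-45.2987
V0=33.9740

Arbitrage-free pricing uses the up-move probability p* = (R−d)/(u−d) = 0.5844, discounting each step at R = 1.05.
At maturity the claim pays: V(1,0)=0.0000, V(1,1)=61.0400
(0,0): S=99.0000. Δ = (V_up−V_dn)/(S_up−S_dn) = (61.0400−0.0000)/(135.6300−59.4000) = 0.8007. V = [p*·61.0400 + (1−p*)·0.0000]/1.05 = 33.9740. B = V − Δ·S = -45.2987.
Check: Δ(0,0)·S0 + B(0,0) = 33.9740 = V0.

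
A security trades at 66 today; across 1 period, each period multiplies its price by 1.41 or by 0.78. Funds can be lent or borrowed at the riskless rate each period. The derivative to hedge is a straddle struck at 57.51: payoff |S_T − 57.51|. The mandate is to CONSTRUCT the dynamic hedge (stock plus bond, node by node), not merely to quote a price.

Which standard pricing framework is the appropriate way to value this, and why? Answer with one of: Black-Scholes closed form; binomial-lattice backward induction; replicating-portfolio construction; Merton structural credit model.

Key observation: the deliverable is the dynamic trading strategy on the 1-step tree (spot 66, moves 1.41 and 0.78), so the valuation must go through the node-by-node replicating-portfolio solve.

framework: replicating-portfolio construction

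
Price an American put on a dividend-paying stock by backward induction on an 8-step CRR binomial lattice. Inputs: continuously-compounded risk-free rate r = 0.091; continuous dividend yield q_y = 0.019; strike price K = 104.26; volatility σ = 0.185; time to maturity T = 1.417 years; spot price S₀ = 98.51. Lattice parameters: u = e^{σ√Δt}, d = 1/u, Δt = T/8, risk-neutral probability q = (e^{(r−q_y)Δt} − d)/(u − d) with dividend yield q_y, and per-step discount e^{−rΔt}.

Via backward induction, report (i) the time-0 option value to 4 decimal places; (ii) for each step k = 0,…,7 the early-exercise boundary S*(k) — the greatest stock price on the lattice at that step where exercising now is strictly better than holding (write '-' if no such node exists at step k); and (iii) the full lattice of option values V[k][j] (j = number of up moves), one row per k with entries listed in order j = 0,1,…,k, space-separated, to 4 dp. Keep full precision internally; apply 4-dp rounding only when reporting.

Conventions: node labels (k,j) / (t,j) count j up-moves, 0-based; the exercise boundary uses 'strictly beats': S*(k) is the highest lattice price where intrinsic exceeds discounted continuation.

params: Δt=0.17713 u=1.08097 d=0.92509 q=0.56288 e^(-rΔt)=0.98401
t_8 payoffs: 51.4193 42.5157 32.1120 19.9552 5.7500 0.0000 0.0000 0.0000 0.0000
t_7: node(7,0) S=57.1193 payoff=47.1407 vs cont=45.6656 → 47.1407 [stop]  node(7,1) S=66.7437 payoff=37.5163 vs cont=36.0735 → 37.5163 [stop]  node(7,2) S=77.9899 payoff=26.2701 vs cont=24.8651 → 26.2701 [stop]  node(7,3) S=91.1310 payoff=13.1290 vs cont=11.7681 → 13.1290 [stop]  node(7,4) S=106.4864 payoff=0.0000 vs cont=2.4732 → 2.4732 [wait]  node(7,5) S=124.4292 payoff=0.0000 vs cont=0.0000 → 0.0000 [wait]  node(7,6) S=145.3952 payoff=0.0000 vs cont=0.0000 → 0.0000 [wait]  node(7,7) S=169.8940 payoff=0.0000 vs cont=0.0000 → 0.0000 [wait]  ⇒ S*(7)=91.1310
t_6: node(6,0) S=61.7443 payoff=42.5157 vs cont=41.0562 → 42.5157 [stop]  node(6,1) S=72.1480 payoff=32.1120 vs cont=30.6873 → 32.1120 [stop]  node(6,2) S=84.3048 payoff=19.9552 vs cont=18.5714 → 19.9552 [stop]  node(6,3) S=98.5100 payoff=5.7500 vs cont=7.0170 → 7.0170 [wait]  node(6,4) S=115.1087 payoff=0.0000 vs cont=1.0638 → 1.0638 [wait]  node(6,5) S=134.5043 payoff=0.0000 vs cont=0.0000 → 0.0000 [wait]  node(6,6) S=157.1680 payoff=0.0000 vs cont=0.0000 → 0.0000 [wait]  ⇒ S*(6)=84.3048
t_5: node(5,0) S=66.7437 payoff=37.5163 vs cont=36.0735 → 37.5163 [stop]  node(5,1) S=77.9899 payoff=26.2701 vs cont=24.8651 → 26.2701 [stop]  node(5,2) S=91.1310 payoff=13.1290 vs cont=12.4699 → 13.1290 [stop]  node(5,3) S=106.4864 payoff=0.0000 vs cont=3.6074 → 3.6074 [wait]  node(5,4) S=124.4292 payoff=0.0000 vs cont=0.4576 → 0.4576 [wait]  node(5,5) S=145.3952 payoff=0.0000 vs cont=0.0000 → 0.0000 [wait]  ⇒ S*(5)=91.1310
t_4: node(4,0) S=72.1480 payoff=32.1120 vs cont=30.6873 → 32.1120 [stop]  node(4,1) S=84.3048 payoff=19.9552 vs cont=18.5714 → 19.9552 [stop]  node(4,2) S=98.5100 payoff=5.7500 vs cont=7.6452 → 7.6452 [wait]  node(4,3) S=115.1087 payoff=0.0000 vs cont=1.8051 → 1.8051 [wait]  node(4,4) S=134.5043 payoff=0.0000 vs cont=0.1968 → 0.1968 [wait]  ⇒ S*(4)=84.3048
t_3: node(3,0) S=77.9899 payoff=26.2701 vs cont=24.8651 → 26.2701 [stop]  node(3,1) S=91.1310 payoff=13.1290 vs cont=12.8178 → 13.1290 [stop]  node(3,2) S=106.4864 payoff=0.0000 vs cont=4.2882 → 4.2882 [wait]  node(3,3) S=124.4292 payoff=0.0000 vs cont=0.8854 → 0.8854 [wait]  ⇒ S*(3)=91.1310
t_2: node(2,0) S=84.3048 payoff=19.9552 vs cont=18.5714 → 19.9552 [stop]  node(2,1) S=98.5100 payoff=5.7500 vs cont=8.0223 → 8.0223 [wait]  node(2,2) S=115.1087 payoff=0.0000 vs cont=2.3349 → 2.3349 [wait]  ⇒ S*(2)=84.3048
t_1: node(1,0) S=91.1310 payoff=13.1290 vs cont=13.0267 → 13.1290 [stop]  node(1,1) S=106.4864 payoff=0.0000 vs cont=4.7439 → 4.7439 [wait]  ⇒ S*(1)=91.1310
t_0: node(0,0) S=98.5100 payoff=5.7500 vs cont=8.2747 → 8.2747 [wait]  ⇒ S*(0)=-

price = 8.2747
boundary = - 91.1310 84.3048 91.1310 84.3048 91.1310 84.3048 91.1310
tree:
8.2747
13.1290 4.7439
19.9552 8.0223 2.3349
26.2701 13.1290 4.2882 0.8854
32.1120 19.9552 7.6452 1.8051 0.1968
37.5163 26.2701 13.1290 3.6074 0.4576 0.0000
42.5157 32.1120 19.9552 7.0170 1.0638 0.0000 0.0000
47.1407 37.5163 26.2701 13.1290 2.4732 0.0000 0.0000 0.0000
51.4193 42.5157 32.1120 19.9552 5.7500 0.0000 0.0000 0.0000 0.0000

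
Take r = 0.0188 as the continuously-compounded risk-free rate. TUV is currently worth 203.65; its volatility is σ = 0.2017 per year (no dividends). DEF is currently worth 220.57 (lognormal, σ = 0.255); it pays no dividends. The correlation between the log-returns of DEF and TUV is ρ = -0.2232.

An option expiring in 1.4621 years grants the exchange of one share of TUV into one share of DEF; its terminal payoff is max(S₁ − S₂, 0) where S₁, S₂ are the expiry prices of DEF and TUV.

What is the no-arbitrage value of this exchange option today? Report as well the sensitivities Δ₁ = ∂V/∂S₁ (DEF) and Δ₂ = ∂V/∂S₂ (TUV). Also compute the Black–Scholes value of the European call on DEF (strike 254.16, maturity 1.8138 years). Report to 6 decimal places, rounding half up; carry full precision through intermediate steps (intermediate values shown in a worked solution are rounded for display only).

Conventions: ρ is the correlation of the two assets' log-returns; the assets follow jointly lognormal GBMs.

σ_eff = √(σ₁² + σ₂² − 2ρσ₁σ₂) = √(0.255² + 0.2017² − 2·-0.2232·0.255·0.2017) = 0.358703
d₁ = (ln(S₁/S₂) + (q₂ − q₁ + σ_eff²/2)T) / (σ_eff√T) = (ln(220.57/203.65) + (0.0 − 0.0 + 0.064334)·1.4621) / 0.433734 = 0.400879
d₂ = d₁ − σ_eff√T = 0.400879 − 0.433734 = -0.032855
N(d₁) = 0.655745,  N(d₂) = 0.486895
V = S₁·e^{−q₁T}·N(d₁) − S₂·e^{−q₂T}·N(d₂) = 144.637764 − 99.156190 = 45.481574
Δ₁ = e^{−q₁T}·N(d₁) = 0.655745;  Δ₂ = −e^{−q₂T}·N(d₂) = -0.486895
[vanilla: DEF call K=254.16]
σ√T = 0.255·√1.8138 = 0.343427
d₁ = (ln(S/K) + (r+σ²/2)T) / (σ√T) = (ln(220.57/254.16) + (0.0188+0.255²/2)·1.8138) / 0.343427 = (-0.141749 + 0.093071) / 0.343427 = -0.141743
d₂ = d₁ − σ√T = -0.141743 − 0.343427 = -0.485170
e^{−rT} = 0.966475
N(d₁) = 0.443642,  N(d₂) = 0.313778
price = S·N(d₁) − K·e^{−rT}·N(d₂) = 97.854045 − 77.076213 = 20.777831

exchange price = 45.481574
Δ1 = 0.655745
Δ2 = -0.486895
price(DEF call K=254.16) = 20.777831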